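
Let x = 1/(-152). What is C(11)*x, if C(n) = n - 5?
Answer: -3/76 ≈ -0.039474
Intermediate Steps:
x = -1/152 ≈ -0.0065789
C(n) = -5 + n
C(11)*x = (-5 + 11)*(-1/152) = 6*(-1/152) = -3/76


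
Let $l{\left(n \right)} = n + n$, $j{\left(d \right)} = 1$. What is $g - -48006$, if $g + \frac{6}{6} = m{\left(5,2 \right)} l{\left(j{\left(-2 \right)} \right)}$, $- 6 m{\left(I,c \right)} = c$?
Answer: $\frac{144013}{3} \approx 48004.0$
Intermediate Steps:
$m{\left(I,c \right)} = - \frac{c}{6}$
$l{\left(n \right)} = 2 n$
$g = - \frac{5}{3}$ ($g = -1 + \left(- \frac{1}{6}\right) 2 \cdot 2 \cdot 1 = -1 - \frac{2}{3} = - \frac{5}{3} \approx -1.6667$)
$g - -48006 = - \frac{5}{3} - -48006 = - \frac{5}{3} + 48006 = \frac{144013}{3}$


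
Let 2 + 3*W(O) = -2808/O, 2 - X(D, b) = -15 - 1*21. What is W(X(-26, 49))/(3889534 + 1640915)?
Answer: -1442/315235593 ≈ -4.5744e-6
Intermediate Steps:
X(D, b) = 38 (X(D, b) = 2 - (-15 - 1*21) = 2 - (-15 - 21) = 2 - 1*(-36) = 2 + 36 = 38)
W(O) = -2/3 - 936/O (W(O) = -2/3 + (-2808/O)/3 = -2/3 - 936/O)
W(X(-26, 49))/(3889534 + 1640915) = (-2/3 - 936/38)/(3889534 + 1640915) = (-2/3 - 936*1/38)/5530449 = (-2/3 - 468/19)*(1/5530449) = -1442/57*1/5530449 = -1442/315235593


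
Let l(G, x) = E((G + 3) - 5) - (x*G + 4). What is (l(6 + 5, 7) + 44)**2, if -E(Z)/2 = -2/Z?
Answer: 108241/81 ≈ 1336.3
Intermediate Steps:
E(Z) = 4/Z (E(Z) = -(-4)/Z = 4/Z)
l(G, x) = -4 + 4/(-2 + G) - G*x (l(G, x) = 4/((G + 3) - 5) - (x*G + 4) = 4/((3 + G) - 5) - (G*x + 4) = 4/(-2 + G) - (4 + G*x) = 4/(-2 + G) + (-4 - G*x) = -4 + 4/(-2 + G) - G*x)
(l(6 + 5, 7) + 44)**2 = ((4 - (-2 + (6 + 5))*(4 + (6 + 5)*7))/(-2 + (6 + 5)) + 44)**2 = ((4 - (-2 + 11)*(4 + 11*7))/(-2 + 11) + 44)**2 = ((4 - 1*9*(4 + 77))/9 + 44)**2 = ((4 - 1*9*81)/9 + 44)**2 = ((4 - 729)/9 + 44)**2 = ((1/9)*(-725) + 44)**2 = (-725/9 + 44)**2 = (-329/9)**2 = 108241/81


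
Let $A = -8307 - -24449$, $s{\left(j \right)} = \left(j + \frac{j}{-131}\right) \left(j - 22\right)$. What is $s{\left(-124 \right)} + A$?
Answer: $\frac{4468122}{131} \approx 34108.0$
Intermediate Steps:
$s{\left(j \right)} = \frac{130 j \left(-22 + j\right)}{131}$ ($s{\left(j \right)} = \left(j + j \left(- \frac{1}{131}\right)\right) \left(-22 + j\right) = \left(j - \frac{j}{131}\right) \left(-22 + j\right) = \frac{130 j}{131} \left(-22 + j\right) = \frac{130 j \left(-22 + j\right)}{131}$)
$A = 16142$ ($A = -8307 + 24449 = 16142$)
$s{\left(-124 \right)} + A = \frac{130}{131} \left(-124\right) \left(-22 - 124\right) + 16142 = \frac{130}{131} \left(-124\right) \left(-146\right) + 16142 = \frac{2353520}{131} + 16142 = \frac{4468122}{131}$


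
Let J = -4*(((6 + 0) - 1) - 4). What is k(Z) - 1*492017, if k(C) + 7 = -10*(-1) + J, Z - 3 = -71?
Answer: -492018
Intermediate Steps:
Z = -68 (Z = 3 - 71 = -68)
J = -4 (J = -4*((6 - 1) - 4) = -4*(5 - 4) = -4*1 = -4)
k(C) = -1 (k(C) = -7 + (-10*(-1) - 4) = -7 + (10 - 4) = -7 + 6 = -1)
k(Z) - 1*492017 = -1 - 1*492017 = -1 - 492017 = -492018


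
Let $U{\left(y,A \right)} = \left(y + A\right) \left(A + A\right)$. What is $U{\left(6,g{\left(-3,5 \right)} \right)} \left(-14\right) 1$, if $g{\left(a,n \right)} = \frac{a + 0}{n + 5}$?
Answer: $\frac{1197}{25} \approx 47.88$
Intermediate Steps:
$g{\left(a,n \right)} = \frac{a}{5 + n}$
$U{\left(y,A \right)} = 2 A \left(A + y\right)$ ($U{\left(y,A \right)} = \left(A + y\right) 2 A = 2 A \left(A + y\right)$)
$U{\left(6,g{\left(-3,5 \right)} \right)} \left(-14\right) 1 = 2 \left(- \frac{3}{5 + 5}\right) \left(- \frac{3}{5 + 5} + 6\right) \left(-14\right) 1 = 2 \left(- \frac{3}{10}\right) \left(- \frac{3}{10} + 6\right) \left(-14\right) 1 = 2 \left(- \frac{3}{10}\right) \frac{57}{10} \left(-14\right) 1 = \left(- \frac{171}{50}\right) \left(-14\right) 1 = \frac{1197}{25} \cdot 1 = \frac{1197}{25}$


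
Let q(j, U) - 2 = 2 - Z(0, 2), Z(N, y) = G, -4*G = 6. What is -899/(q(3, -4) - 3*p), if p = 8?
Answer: 1798/37 ≈ 48.595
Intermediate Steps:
G = -3/2 (G = -1/4*6 = -3/2 ≈ -1.5000)
Z(N, y) = -3/2
q(j, U) = 11/2 (q(j, U) = 2 + (2 - 1*(-3/2)) = 2 + (2 + 3/2) = 2 + 7/2 = 11/2)
-899/(q(3, -4) - 3*p) = -899/(11/2 - 3*8) = -899/(11/2 - 24) = -899/(-37/2) = -899*(-2/37) = 1798/37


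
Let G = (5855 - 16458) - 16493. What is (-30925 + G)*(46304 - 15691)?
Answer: -1776196873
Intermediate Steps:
G = -27096 (G = -10603 - 16493 = -27096)
(-30925 + G)*(46304 - 15691) = (-30925 - 27096)*(46304 - 15691) = -58021*30613 = -1776196873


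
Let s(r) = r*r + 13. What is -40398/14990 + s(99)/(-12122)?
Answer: -159204104/45427195 ≈ -3.5046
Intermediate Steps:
s(r) = 13 + r² (s(r) = r² + 13 = 13 + r²)
-40398/14990 + s(99)/(-12122) = -40398/14990 + (13 + 99²)/(-12122) = -40398*1/14990 + (13 + 9801)*(-1/12122) = -20199/7495 + 9814*(-1/12122) = -20199/7495 - 4907/6061 = -159204104/45427195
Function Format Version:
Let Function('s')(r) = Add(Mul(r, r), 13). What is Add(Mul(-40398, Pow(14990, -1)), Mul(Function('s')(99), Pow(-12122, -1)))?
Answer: Rational(-159204104, 45427195) ≈ -3.5046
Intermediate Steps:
Function('s')(r) = Add(13, Pow(r, 2)) (Function('s')(r) = Add(Pow(r, 2), 13) = Add(13, Pow(r, 2)))
Add(Mul(-40398, Pow(14990, -1)), Mul(Function('s')(99), Pow(-12122, -1))) = Add(Mul(-40398, Pow(14990, -1)), Mul(Add(13, Pow(99, 2)), Pow(-12122, -1))) = Add(Mul(-40398, Rational(1, 14990)), Mul(Add(13, 9801), Rational(-1, 12122))) = Add(Rational(-20199, 7495), Mul(9814, Rational(-1, 12122))) = Add(Rational(-20199, 7495), Rational(-4907, 6061)) = Rational(-159204104, 45427195)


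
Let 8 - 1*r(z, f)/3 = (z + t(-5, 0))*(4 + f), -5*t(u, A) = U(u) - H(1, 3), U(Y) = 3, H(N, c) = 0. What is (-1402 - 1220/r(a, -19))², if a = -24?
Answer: 2301731985316/1172889 ≈ 1.9624e+6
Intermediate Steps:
t(u, A) = -⅗ (t(u, A) = -(3 - 1*0)/5 = -(3 + 0)/5 = -⅕*3 = -⅗)
r(z, f) = 24 - 3*(4 + f)*(-⅗ + z) (r(z, f) = 24 - 3*(z - ⅗)*(4 + f) = 24 - 3*(-⅗ + z)*(4 + f) = 24 - 3*(4 + f)*(-⅗ + z))
(-1402 - 1220/r(a, -19))² = (-1402 - 1220/(156/5 - 12*(-24) + (9/5)*(-19) - 3*(-19)*(-24)))² = (-1402 - 1220/(156/5 + 288 - 171/5 - 1368))² = (-1402 - 1220/(-1083))² = (-1402 - 1220*(-1/1083))² = (-1402 + 1220/1083)² = (-1517146/1083)² = 2301731985316/1172889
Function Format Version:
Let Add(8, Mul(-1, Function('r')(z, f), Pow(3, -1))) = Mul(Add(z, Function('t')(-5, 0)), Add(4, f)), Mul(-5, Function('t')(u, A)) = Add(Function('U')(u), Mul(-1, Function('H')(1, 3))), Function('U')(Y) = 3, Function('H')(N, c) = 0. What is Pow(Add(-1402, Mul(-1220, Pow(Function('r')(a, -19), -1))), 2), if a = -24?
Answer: Rational(2301731985316, 1172889) ≈ 1.9624e+6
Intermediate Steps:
Function('t')(u, A) = Rational(-3, 5) (Function('t')(u, A) = Mul(Rational(-1, 5), Add(3, Mul(-1, 0))) = Mul(Rational(-1, 5), Add(3, 0)) = Mul(Rational(-1, 5), 3) = Rational(-3, 5))
Function('r')(z, f) = Add(24, Mul(-3, Add(4, f), Add(Rational(-3, 5), z))) (Function('r')(z, f) = Add(24, Mul(-3, Mul(Add(z, Rational(-3, 5)), Add(4, f)))) = Add(24, Mul(-3, Mul(Add(Rational(-3, 5), z), Add(4, f)))) = Add(24, Mul(-3, Mul(Add(4, f), Add(Rational(-3, 5), z)))) = Add(24, Mul(-3, Add(4, f), Add(Rational(-3, 5), z))))
Pow(Add(-1402, Mul(-1220, Pow(Function('r')(a, -19), -1))), 2) = Pow(Add(-1402, Mul(-1220, Pow(Add(Rational(156, 5), Mul(-12, -24), Mul(Rational(9, 5), -19), Mul(-3, -19, -24)), -1))), 2) = Pow(Add(-1402, Mul(-1220, Pow(Add(Rational(156, 5), 288, Rational(-171, 5), -1368), -1))), 2) = Pow(Add(-1402, Mul(-1220, Pow(-1083, -1))), 2) = Pow(Add(-1402, Mul(-1220, Rational(-1, 1083))), 2) = Pow(Add(-1402, Rational(1220, 1083)), 2) = Pow(Rational(-1517146, 1083), 2) = Rational(2301731985316, 1172889)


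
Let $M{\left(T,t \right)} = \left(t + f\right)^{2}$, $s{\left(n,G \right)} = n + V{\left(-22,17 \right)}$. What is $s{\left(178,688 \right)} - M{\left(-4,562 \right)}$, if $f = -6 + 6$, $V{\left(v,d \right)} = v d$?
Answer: $-316040$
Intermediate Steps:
$V{\left(v,d \right)} = d v$
$f = 0$
$s{\left(n,G \right)} = -374 + n$ ($s{\left(n,G \right)} = n + 17 \left(-22\right) = n - 374 = -374 + n$)
$M{\left(T,t \right)} = t^{2}$ ($M{\left(T,t \right)} = \left(t + 0\right)^{2} = t^{2}$)
$s{\left(178,688 \right)} - M{\left(-4,562 \right)} = \left(-374 + 178\right) - 562^{2} = -196 - 315844 = -316040$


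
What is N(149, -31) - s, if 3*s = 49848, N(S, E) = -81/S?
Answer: -2475865/149 ≈ -16617.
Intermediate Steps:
s = 16616 (s = (⅓)*49848 = 16616)
N(149, -31) - s = -81/149 - 1*16616 = -81*1/149 - 16616 = -81/149 - 16616 = -2475865/149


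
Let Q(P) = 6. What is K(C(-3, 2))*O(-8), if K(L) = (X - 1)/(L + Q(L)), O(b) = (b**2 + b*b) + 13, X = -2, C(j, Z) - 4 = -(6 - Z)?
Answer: -141/2 ≈ -70.500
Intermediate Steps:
C(j, Z) = -2 + Z (C(j, Z) = 4 - (6 - Z) = 4 + (-6 + Z) = -2 + Z)
O(b) = 13 + 2*b**2 (O(b) = (b**2 + b**2) + 13 = 2*b**2 + 13 = 13 + 2*b**2)
K(L) = -3/(6 + L) (K(L) = (-2 - 1)/(L + 6) = -3/(6 + L))
K(C(-3, 2))*O(-8) = (-3/(6 + (-2 + 2)))*(13 + 2*(-8)**2) = (-3/(6 + 0))*(13 + 2*64) = (-3/6)*(13 + 128) = -3*1/6*141 = -1/2*141 = -141/2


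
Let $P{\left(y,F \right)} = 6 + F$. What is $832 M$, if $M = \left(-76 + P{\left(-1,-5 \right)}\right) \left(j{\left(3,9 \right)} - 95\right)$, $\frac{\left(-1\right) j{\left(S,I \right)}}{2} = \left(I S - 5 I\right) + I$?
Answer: $4804800$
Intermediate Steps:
$j{\left(S,I \right)} = 8 I - 2 I S$ ($j{\left(S,I \right)} = - 2 \left(\left(I S - 5 I\right) + I\right) = - 2 \left(\left(- 5 I + I S\right) + I\right) = - 2 \left(- 4 I + I S\right) = 8 I - 2 I S$)
$M = 5775$ ($M = \left(-76 + \left(6 - 5\right)\right) \left(2 \cdot 9 \left(4 - 3\right) - 95\right) = \left(-76 + 1\right) \left(2 \cdot 9 \left(4 - 3\right) - 95\right) = - 75 \left(2 \cdot 9 \cdot 1 - 95\right) = - 75 \left(18 - 95\right) = \left(-75\right) \left(-77\right) = 5775$)
$832 M = 832 \cdot 5775 = 4804800$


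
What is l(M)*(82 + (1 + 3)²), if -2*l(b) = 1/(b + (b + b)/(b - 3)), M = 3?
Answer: 0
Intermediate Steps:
l(b) = -1/(2*(b + 2*b/(-3 + b))) (l(b) = -1/(2*(b + (b + b)/(b - 3))) = -1/(2*(b + (2*b)/(-3 + b))) = -1/(2*(b + 2*b/(-3 + b))))
l(M)*(82 + (1 + 3)²) = ((½)*(3 - 1*3)/(3*(-1 + 3)))*(82 + (1 + 3)²) = ((½)*(⅓)*(3 - 3)/2)*(82 + 4²) = ((½)*(⅓)*(½)*0)*(82 + 16) = 0*98 = 0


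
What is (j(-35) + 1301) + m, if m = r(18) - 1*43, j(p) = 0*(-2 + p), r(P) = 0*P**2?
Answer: 1258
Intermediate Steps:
r(P) = 0
j(p) = 0
m = -43 (m = 0 - 1*43 = 0 - 43 = -43)
(j(-35) + 1301) + m = (0 + 1301) - 43 = 1301 - 43 = 1258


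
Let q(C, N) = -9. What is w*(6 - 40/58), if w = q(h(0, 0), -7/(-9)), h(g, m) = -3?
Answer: -1386/29 ≈ -47.793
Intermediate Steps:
w = -9
w*(6 - 40/58) = -9*(6 - 40/58) = -9*(6 - 40*1/58) = -9*(6 - 20/29) = -9*154/29 = -1386/29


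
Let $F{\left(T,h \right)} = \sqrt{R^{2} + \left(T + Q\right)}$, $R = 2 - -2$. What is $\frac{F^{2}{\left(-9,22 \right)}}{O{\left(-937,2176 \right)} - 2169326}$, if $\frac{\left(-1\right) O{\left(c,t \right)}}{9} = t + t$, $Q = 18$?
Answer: $- \frac{25}{2208494} \approx -1.132 \cdot 10^{-5}$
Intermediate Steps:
$R = 4$ ($R = 2 + 2 = 4$)
$O{\left(c,t \right)} = - 18 t$ ($O{\left(c,t \right)} = - 9 \left(t + t\right) = - 9 \cdot 2 t = - 18 t$)
$F{\left(T,h \right)} = \sqrt{34 + T}$ ($F{\left(T,h \right)} = \sqrt{4^{2} + \left(T + 18\right)} = \sqrt{16 + \left(18 + T\right)} = \sqrt{34 + T}$)
$\frac{F^{2}{\left(-9,22 \right)}}{O{\left(-937,2176 \right)} - 2169326} = \frac{\left(\sqrt{34 - 9}\right)^{2}}{\left(-18\right) 2176 - 2169326} = \frac{\left(\sqrt{25}\right)^{2}}{-39168 - 2169326} = \frac{5^{2}}{-2208494} = 25 \left(- \frac{1}{2208494}\right) = - \frac{25}{2208494}$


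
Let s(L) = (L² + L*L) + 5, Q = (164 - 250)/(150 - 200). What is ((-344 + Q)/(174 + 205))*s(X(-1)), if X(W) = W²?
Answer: -59899/9475 ≈ -6.3218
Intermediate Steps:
Q = 43/25 (Q = -86/(-50) = -86*(-1/50) = 43/25 ≈ 1.7200)
s(L) = 5 + 2*L² (s(L) = (L² + L²) + 5 = 2*L² + 5 = 5 + 2*L²)
((-344 + Q)/(174 + 205))*s(X(-1)) = ((-344 + 43/25)/(174 + 205))*(5 + 2*((-1)²)²) = (-8557/25/379)*(5 + 2*1²) = (-8557/25*1/379)*(5 + 2*1) = -8557*(5 + 2)/9475 = -8557/9475*7 = -59899/9475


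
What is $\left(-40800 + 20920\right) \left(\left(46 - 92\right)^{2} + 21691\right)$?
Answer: $-473283160$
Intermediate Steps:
$\left(-40800 + 20920\right) \left(\left(46 - 92\right)^{2} + 21691\right) = - 19880 \left(\left(-46\right)^{2} + 21691\right) = - 19880 \left(2116 + 21691\right) = \left(-19880\right) 23807 = -473283160$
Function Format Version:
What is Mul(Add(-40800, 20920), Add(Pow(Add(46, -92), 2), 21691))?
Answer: -473283160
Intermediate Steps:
Mul(Add(-40800, 20920), Add(Pow(Add(46, -92), 2), 21691)) = Mul(-19880, Add(Pow(-46, 2), 21691)) = Mul(-19880, Add(2116, 21691)) = Mul(-19880, 23807) = -473283160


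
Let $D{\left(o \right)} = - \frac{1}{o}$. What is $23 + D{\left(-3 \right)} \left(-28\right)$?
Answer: $\frac{41}{3} \approx 13.667$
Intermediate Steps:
$23 + D{\left(-3 \right)} \left(-28\right) = 23 + - \frac{1}{-3} \left(-28\right) = 23 + \left(-1\right) \left(- \frac{1}{3}\right) \left(-28\right) = 23 + \frac{1}{3} \left(-28\right) = 23 - \frac{28}{3} = \frac{41}{3}$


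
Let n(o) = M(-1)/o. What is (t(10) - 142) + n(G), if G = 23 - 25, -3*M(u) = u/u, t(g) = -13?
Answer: -929/6 ≈ -154.83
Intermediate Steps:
M(u) = -⅓ (M(u) = -u/(3*u) = -⅓*1 = -⅓)
G = -2
n(o) = -1/(3*o)
(t(10) - 142) + n(G) = (-13 - 142) - ⅓/(-2) = -155 - ⅓*(-½) = -155 + ⅙ = -929/6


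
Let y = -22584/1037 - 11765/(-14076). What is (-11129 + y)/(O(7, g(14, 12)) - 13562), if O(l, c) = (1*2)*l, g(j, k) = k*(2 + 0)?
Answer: 9573741931/11632800528 ≈ 0.82300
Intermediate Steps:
y = -17981887/858636 (y = -22584*1/1037 - 11765*(-1/14076) = -22584/1037 + 11765/14076 = -17981887/858636 ≈ -20.942)
g(j, k) = 2*k (g(j, k) = k*2 = 2*k)
O(l, c) = 2*l
(-11129 + y)/(O(7, g(14, 12)) - 13562) = (-11129 - 17981887/858636)/(2*7 - 13562) = -9573741931/(858636*(14 - 13562)) = -9573741931/858636/(-13548) = -9573741931/858636*(-1/13548) = 9573741931/11632800528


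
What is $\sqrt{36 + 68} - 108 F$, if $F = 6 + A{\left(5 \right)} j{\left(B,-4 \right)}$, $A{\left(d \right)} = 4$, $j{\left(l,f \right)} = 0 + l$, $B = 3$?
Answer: $-1944 + 2 \sqrt{26} \approx -1933.8$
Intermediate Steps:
$j{\left(l,f \right)} = l$
$F = 18$ ($F = 6 + 4 \cdot 3 = 6 + 12 = 18$)
$\sqrt{36 + 68} - 108 F = \sqrt{36 + 68} - 1944 = \sqrt{104} - 1944 = 2 \sqrt{26} - 1944 = -1944 + 2 \sqrt{26}$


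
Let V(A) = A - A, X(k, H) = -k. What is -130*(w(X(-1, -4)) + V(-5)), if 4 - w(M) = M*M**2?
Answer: -390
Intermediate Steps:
w(M) = 4 - M**3 (w(M) = 4 - M*M**2 = 4 - M**3)
V(A) = 0
-130*(w(X(-1, -4)) + V(-5)) = -130*((4 - (-1*(-1))**3) + 0) = -130*((4 - 1*1**3) + 0) = -130*((4 - 1*1) + 0) = -130*((4 - 1) + 0) = -130*(3 + 0) = -130*3 = -390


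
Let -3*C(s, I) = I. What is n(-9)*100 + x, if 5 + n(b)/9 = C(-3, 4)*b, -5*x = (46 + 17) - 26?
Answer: 31463/5 ≈ 6292.6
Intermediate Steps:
x = -37/5 (x = -((46 + 17) - 26)/5 = -(63 - 26)/5 = -⅕*37 = -37/5 ≈ -7.4000)
C(s, I) = -I/3
n(b) = -45 - 12*b (n(b) = -45 + 9*((-⅓*4)*b) = -45 + 9*(-4*b/3) = -45 - 12*b)
n(-9)*100 + x = (-45 - 12*(-9))*100 - 37/5 = (-45 + 108)*100 - 37/5 = 63*100 - 37/5 = 6300 - 37/5 = 31463/5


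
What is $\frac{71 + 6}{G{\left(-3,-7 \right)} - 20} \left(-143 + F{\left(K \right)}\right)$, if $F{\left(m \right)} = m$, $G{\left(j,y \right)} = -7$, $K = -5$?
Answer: $\frac{11396}{27} \approx 422.07$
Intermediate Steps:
$\frac{71 + 6}{G{\left(-3,-7 \right)} - 20} \left(-143 + F{\left(K \right)}\right) = \frac{71 + 6}{-7 - 20} \left(-143 - 5\right) = \frac{77}{-27} \left(-148\right) = 77 \left(- \frac{1}{27}\right) \left(-148\right) = \left(- \frac{77}{27}\right) \left(-148\right) = \frac{11396}{27}$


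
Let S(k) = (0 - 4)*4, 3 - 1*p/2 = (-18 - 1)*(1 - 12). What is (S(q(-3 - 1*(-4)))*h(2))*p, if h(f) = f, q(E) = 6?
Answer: 13184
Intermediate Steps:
p = -412 (p = 6 - 2*(-18 - 1)*(1 - 12) = 6 - (-38)*(-11) = 6 - 2*209 = 6 - 418 = -412)
S(k) = -16 (S(k) = -4*4 = -16)
(S(q(-3 - 1*(-4)))*h(2))*p = -16*2*(-412) = -32*(-412) = 13184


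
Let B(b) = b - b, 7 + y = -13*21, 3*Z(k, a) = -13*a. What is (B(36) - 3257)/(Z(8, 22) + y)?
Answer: 9771/1126 ≈ 8.6776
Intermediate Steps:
Z(k, a) = -13*a/3 (Z(k, a) = (-13*a)/3 = -13*a/3)
y = -280 (y = -7 - 13*21 = -7 - 273 = -280)
B(b) = 0
(B(36) - 3257)/(Z(8, 22) + y) = (0 - 3257)/(-13/3*22 - 280) = -3257/(-286/3 - 280) = -3257/(-1126/3) = -3257*(-3/1126) = 9771/1126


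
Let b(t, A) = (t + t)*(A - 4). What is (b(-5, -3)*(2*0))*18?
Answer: 0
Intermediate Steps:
b(t, A) = 2*t*(-4 + A) (b(t, A) = (2*t)*(-4 + A) = 2*t*(-4 + A))
(b(-5, -3)*(2*0))*18 = ((2*(-5)*(-4 - 3))*(2*0))*18 = ((2*(-5)*(-7))*0)*18 = (70*0)*18 = 0*18 = 0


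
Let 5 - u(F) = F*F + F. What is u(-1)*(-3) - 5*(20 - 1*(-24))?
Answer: -235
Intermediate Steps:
u(F) = 5 - F - F² (u(F) = 5 - (F*F + F) = 5 - (F² + F) = 5 - (F + F²) = 5 + (-F - F²) = 5 - F - F²)
u(-1)*(-3) - 5*(20 - 1*(-24)) = (5 - 1*(-1) - 1*(-1)²)*(-3) - 5*(20 - 1*(-24)) = (5 + 1 - 1*1)*(-3) - 5*(20 + 24) = (5 + 1 - 1)*(-3) - 5*44 = 5*(-3) - 220 = -15 - 220 = -235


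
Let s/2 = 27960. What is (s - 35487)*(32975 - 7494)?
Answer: 520653273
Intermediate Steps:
s = 55920 (s = 2*27960 = 55920)
(s - 35487)*(32975 - 7494) = (55920 - 35487)*(32975 - 7494) = 20433*25481 = 520653273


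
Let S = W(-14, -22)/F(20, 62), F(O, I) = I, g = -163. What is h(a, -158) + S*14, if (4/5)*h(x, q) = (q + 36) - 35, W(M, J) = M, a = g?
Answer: -24727/124 ≈ -199.41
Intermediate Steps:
a = -163
S = -7/31 (S = -14/62 = -14*1/62 = -7/31 ≈ -0.22581)
h(x, q) = 5/4 + 5*q/4 (h(x, q) = 5*((q + 36) - 35)/4 = 5*((36 + q) - 35)/4 = 5*(1 + q)/4 = 5/4 + 5*q/4)
h(a, -158) + S*14 = (5/4 + (5/4)*(-158)) - 7/31*14 = (5/4 - 395/2) - 98/31 = -785/4 - 98/31 = -24727/124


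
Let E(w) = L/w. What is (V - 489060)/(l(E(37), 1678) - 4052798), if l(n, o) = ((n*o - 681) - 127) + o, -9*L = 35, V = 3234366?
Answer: -457093449/674675377 ≈ -0.67750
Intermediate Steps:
L = -35/9 (L = -1/9*35 = -35/9 ≈ -3.8889)
E(w) = -35/(9*w)
l(n, o) = -808 + o + n*o (l(n, o) = ((-681 + n*o) - 127) + o = (-808 + n*o) + o = -808 + o + n*o)
(V - 489060)/(l(E(37), 1678) - 4052798) = (3234366 - 489060)/((-808 + 1678 - 35/9/37*1678) - 4052798) = 2745306/((-808 + 1678 - 35/9*1/37*1678) - 4052798) = 2745306/((-808 + 1678 - 35/333*1678) - 4052798) = 2745306/((-808 + 1678 - 58730/333) - 4052798) = 2745306/(230980/333 - 4052798) = 2745306/(-1349350754/333) = 2745306*(-333/1349350754) = -457093449/674675377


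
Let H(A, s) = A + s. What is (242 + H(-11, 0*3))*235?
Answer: 54285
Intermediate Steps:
(242 + H(-11, 0*3))*235 = (242 + (-11 + 0*3))*235 = (242 + (-11 + 0))*235 = (242 - 11)*235 = 231*235 = 54285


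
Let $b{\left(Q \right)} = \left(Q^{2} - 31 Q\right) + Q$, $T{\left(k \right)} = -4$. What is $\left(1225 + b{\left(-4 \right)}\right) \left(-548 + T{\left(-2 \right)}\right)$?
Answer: $-751272$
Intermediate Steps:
$b{\left(Q \right)} = Q^{2} - 30 Q$
$\left(1225 + b{\left(-4 \right)}\right) \left(-548 + T{\left(-2 \right)}\right) = \left(1225 - 4 \left(-30 - 4\right)\right) \left(-548 - 4\right) = \left(1225 - -136\right) \left(-552\right) = \left(1225 + 136\right) \left(-552\right) = 1361 \left(-552\right) = -751272$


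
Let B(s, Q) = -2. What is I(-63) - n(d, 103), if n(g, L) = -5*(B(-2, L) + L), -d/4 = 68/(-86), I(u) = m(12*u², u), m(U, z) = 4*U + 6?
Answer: 191023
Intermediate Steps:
m(U, z) = 6 + 4*U
I(u) = 6 + 48*u² (I(u) = 6 + 4*(12*u²) = 6 + 48*u²)
d = 136/43 (d = -272/(-86) = -272*(-1)/86 = -4*(-34/43) = 136/43 ≈ 3.1628)
n(g, L) = 10 - 5*L (n(g, L) = -5*(-2 + L) = 10 - 5*L)
I(-63) - n(d, 103) = (6 + 48*(-63)²) - (10 - 5*103) = (6 + 48*3969) - (10 - 515) = (6 + 190512) - 1*(-505) = 190518 + 505 = 191023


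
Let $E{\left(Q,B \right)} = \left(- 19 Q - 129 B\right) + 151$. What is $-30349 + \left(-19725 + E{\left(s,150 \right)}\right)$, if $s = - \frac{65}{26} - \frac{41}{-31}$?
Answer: $- \frac{4293539}{62} \approx -69251.0$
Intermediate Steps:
$s = - \frac{73}{62}$ ($s = \left(-65\right) \frac{1}{26} - - \frac{41}{31} = - \frac{5}{2} + \frac{41}{31} = - \frac{73}{62} \approx -1.1774$)
$E{\left(Q,B \right)} = 151 - 129 B - 19 Q$ ($E{\left(Q,B \right)} = \left(- 129 B - 19 Q\right) + 151 = 151 - 129 B - 19 Q$)
$-30349 + \left(-19725 + E{\left(s,150 \right)}\right) = -30349 - \frac{2411901}{62} = - \frac{4293539}{62}$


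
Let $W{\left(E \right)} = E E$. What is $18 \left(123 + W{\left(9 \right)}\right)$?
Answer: $3672$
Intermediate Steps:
$W{\left(E \right)} = E^{2}$
$18 \left(123 + W{\left(9 \right)}\right) = 18 \left(123 + 9^{2}\right) = 18 \left(123 + 81\right) = 18 \cdot 204 = 3672$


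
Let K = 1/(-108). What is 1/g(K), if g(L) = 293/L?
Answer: -1/31644 ≈ -3.1602e-5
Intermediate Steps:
K = -1/108 ≈ -0.0092593
1/g(K) = 1/(293/(-1/108)) = 1/(293*(-108)) = 1/(-31644) = -1/31644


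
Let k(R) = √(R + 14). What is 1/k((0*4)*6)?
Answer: √14/14 ≈ 0.26726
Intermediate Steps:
k(R) = √(14 + R)
1/k((0*4)*6) = 1/(√(14 + (0*4)*6)) = 1/(√(14 + 0*6)) = 1/(√(14 + 0)) = 1/(√14) = √14/14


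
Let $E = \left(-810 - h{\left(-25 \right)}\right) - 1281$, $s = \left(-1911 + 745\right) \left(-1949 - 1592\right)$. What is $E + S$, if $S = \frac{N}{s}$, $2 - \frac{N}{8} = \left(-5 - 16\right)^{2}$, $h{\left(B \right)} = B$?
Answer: $- \frac{4265058354}{2064403} \approx -2066.0$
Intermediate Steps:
$N = -3512$ ($N = 16 - 8 \left(-5 - 16\right)^{2} = 16 - 8 \left(-21\right)^{2} = 16 - 3528 = -3512$)
$s = 4128806$ ($s = \left(-1166\right) \left(-3541\right) = 4128806$)
$S = - \frac{1756}{2064403}$ ($S = - \frac{3512}{4128806} = \left(-3512\right) \frac{1}{4128806} = - \frac{1756}{2064403} \approx -0.00085061$)
$E = -2066$ ($E = \left(-810 - -25\right) - 1281 = \left(-810 + 25\right) - 1281 = -785 - 1281 = -2066$)
$E + S = -2066 - \frac{1756}{2064403} = - \frac{4265058354}{2064403}$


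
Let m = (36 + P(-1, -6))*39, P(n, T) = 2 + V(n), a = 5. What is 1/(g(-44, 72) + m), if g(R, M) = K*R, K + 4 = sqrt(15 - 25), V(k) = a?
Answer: 1853/3452969 + 44*I*sqrt(10)/3452969 ≈ 0.00053664 + 4.0296e-5*I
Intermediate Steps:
V(k) = 5
K = -4 + I*sqrt(10) (K = -4 + sqrt(15 - 25) = -4 + sqrt(-10) = -4 + I*sqrt(10) ≈ -4.0 + 3.1623*I)
P(n, T) = 7 (P(n, T) = 2 + 5 = 7)
g(R, M) = R*(-4 + I*sqrt(10)) (g(R, M) = (-4 + I*sqrt(10))*R = R*(-4 + I*sqrt(10)))
m = 1677 (m = (36 + 7)*39 = 43*39 = 1677)
1/(g(-44, 72) + m) = 1/(-44*(-4 + I*sqrt(10)) + 1677) = 1/((176 - 44*I*sqrt(10)) + 1677) = 1/(1853 - 44*I*sqrt(10))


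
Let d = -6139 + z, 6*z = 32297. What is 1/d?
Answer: -6/4537 ≈ -0.0013225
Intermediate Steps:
z = 32297/6 (z = (1/6)*32297 = 32297/6 ≈ 5382.8)
d = -4537/6 (d = -6139 + 32297/6 = -4537/6 ≈ -756.17)
1/d = 1/(-4537/6) = -6/4537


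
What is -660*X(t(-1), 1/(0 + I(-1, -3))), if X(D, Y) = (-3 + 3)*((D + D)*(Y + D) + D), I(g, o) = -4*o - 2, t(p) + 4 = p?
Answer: 0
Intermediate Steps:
t(p) = -4 + p
I(g, o) = -2 - 4*o
X(D, Y) = 0 (X(D, Y) = 0*((2*D)*(D + Y) + D) = 0*(2*D*(D + Y) + D) = 0*(D + 2*D*(D + Y)) = 0)
-660*X(t(-1), 1/(0 + I(-1, -3))) = -660*0 = 0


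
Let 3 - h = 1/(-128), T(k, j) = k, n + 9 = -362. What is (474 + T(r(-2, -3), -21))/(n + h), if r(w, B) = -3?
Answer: -20096/15701 ≈ -1.2799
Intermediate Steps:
n = -371 (n = -9 - 362 = -371)
h = 385/128 (h = 3 - 1/(-128) = 3 - 1*(-1/128) = 3 + 1/128 = 385/128 ≈ 3.0078)
(474 + T(r(-2, -3), -21))/(n + h) = (474 - 3)/(-371 + 385/128) = 471/(-47103/128) = 471*(-128/47103) = -20096/15701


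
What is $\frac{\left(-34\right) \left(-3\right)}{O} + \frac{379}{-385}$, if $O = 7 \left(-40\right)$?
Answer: $- \frac{2077}{1540} \approx -1.3487$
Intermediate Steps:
$O = -280$
$\frac{\left(-34\right) \left(-3\right)}{O} + \frac{379}{-385} = \frac{\left(-34\right) \left(-3\right)}{-280} + \frac{379}{-385} = 102 \left(- \frac{1}{280}\right) + 379 \left(- \frac{1}{385}\right) = - \frac{51}{140} - \frac{379}{385} = - \frac{2077}{1540}$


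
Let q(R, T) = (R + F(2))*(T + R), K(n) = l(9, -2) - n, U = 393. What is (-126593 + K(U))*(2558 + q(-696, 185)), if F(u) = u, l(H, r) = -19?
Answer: -45365169960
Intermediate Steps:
K(n) = -19 - n
q(R, T) = (2 + R)*(R + T) (q(R, T) = (R + 2)*(T + R) = (2 + R)*(R + T))
(-126593 + K(U))*(2558 + q(-696, 185)) = (-126593 + (-19 - 1*393))*(2558 + ((-696)² + 2*(-696) + 2*185 - 696*185)) = (-126593 + (-19 - 393))*(2558 + (484416 - 1392 + 370 - 128760)) = (-126593 - 412)*(2558 + 354634) = -127005*357192 = -45365169960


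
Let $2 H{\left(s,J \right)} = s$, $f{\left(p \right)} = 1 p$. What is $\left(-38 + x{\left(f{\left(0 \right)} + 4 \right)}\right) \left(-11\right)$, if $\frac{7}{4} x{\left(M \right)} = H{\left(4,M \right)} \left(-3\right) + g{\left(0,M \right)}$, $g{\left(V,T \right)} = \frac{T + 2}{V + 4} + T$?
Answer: $\frac{2948}{7} \approx 421.14$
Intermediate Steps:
$f{\left(p \right)} = p$
$H{\left(s,J \right)} = \frac{s}{2}$
$g{\left(V,T \right)} = T + \frac{2 + T}{4 + V}$ ($g{\left(V,T \right)} = \frac{2 + T}{4 + V} + T = T + \frac{2 + T}{4 + V}$)
$x{\left(M \right)} = - \frac{22}{7} + \frac{5 M}{7}$ ($x{\left(M \right)} = \frac{4 \left(\frac{1}{2} \cdot 4 \left(-3\right) + \frac{2 + 5 M + M 0}{4 + 0}\right)}{7} = \frac{4 \left(2 \left(-3\right) + \frac{2 + 5 M + 0}{4}\right)}{7} = \frac{4 \left(-6 + \frac{2 + 5 M}{4}\right)}{7} = \frac{4 \left(-6 + \left(\frac{1}{2} + \frac{5 M}{4}\right)\right)}{7} = \frac{4 \left(- \frac{11}{2} + \frac{5 M}{4}\right)}{7} = - \frac{22}{7} + \frac{5 M}{7}$)
$\left(-38 + x{\left(f{\left(0 \right)} + 4 \right)}\right) \left(-11\right) = \left(-38 - \left(\frac{22}{7} - \frac{5 \left(0 + 4\right)}{7}\right)\right) \left(-11\right) = \left(-38 + \left(- \frac{22}{7} + \frac{5}{7} \cdot 4\right)\right) \left(-11\right) = \left(-38 + \left(- \frac{22}{7} + \frac{20}{7}\right)\right) \left(-11\right) = \left(-38 - \frac{2}{7}\right) \left(-11\right) = \left(- \frac{268}{7}\right) \left(-11\right) = \frac{2948}{7}$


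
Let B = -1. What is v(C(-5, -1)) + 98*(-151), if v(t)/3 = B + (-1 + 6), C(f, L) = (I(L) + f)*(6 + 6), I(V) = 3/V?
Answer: -14786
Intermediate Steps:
C(f, L) = 12*f + 36/L (C(f, L) = (3/L + f)*(6 + 6) = (f + 3/L)*12 = 12*f + 36/L)
v(t) = 12 (v(t) = 3*(-1 + (-1 + 6)) = 3*(-1 + 5) = 3*4 = 12)
v(C(-5, -1)) + 98*(-151) = 12 + 98*(-151) = 12 - 14798 = -14786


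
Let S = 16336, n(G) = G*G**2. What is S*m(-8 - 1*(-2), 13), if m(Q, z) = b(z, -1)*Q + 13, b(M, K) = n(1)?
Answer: 114352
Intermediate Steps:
n(G) = G**3
b(M, K) = 1 (b(M, K) = 1**3 = 1)
m(Q, z) = 13 + Q (m(Q, z) = 1*Q + 13 = Q + 13 = 13 + Q)
S*m(-8 - 1*(-2), 13) = 16336*(13 + (-8 - 1*(-2))) = 16336*(13 + (-8 + 2)) = 16336*(13 - 6) = 16336*7 = 114352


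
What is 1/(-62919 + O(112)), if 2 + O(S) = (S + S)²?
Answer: -1/12745 ≈ -7.8462e-5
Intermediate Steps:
O(S) = -2 + 4*S² (O(S) = -2 + (S + S)² = -2 + (2*S)² = -2 + 4*S²)
1/(-62919 + O(112)) = 1/(-62919 + (-2 + 4*112²)) = 1/(-62919 + (-2 + 4*12544)) = 1/(-62919 + (-2 + 50176)) = 1/(-62919 + 50174) = 1/(-12745) = -1/12745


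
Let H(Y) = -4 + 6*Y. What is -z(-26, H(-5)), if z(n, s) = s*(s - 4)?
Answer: -1292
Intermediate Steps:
z(n, s) = s*(-4 + s)
-z(-26, H(-5)) = -(-4 + 6*(-5))*(-4 + (-4 + 6*(-5))) = -(-4 - 30)*(-4 + (-4 - 30)) = -(-34)*(-4 - 34) = -(-34)*(-38) = -1*1292 = -1292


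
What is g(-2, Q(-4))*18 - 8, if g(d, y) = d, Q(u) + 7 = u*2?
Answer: -44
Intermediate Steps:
Q(u) = -7 + 2*u (Q(u) = -7 + u*2 = -7 + 2*u)
g(-2, Q(-4))*18 - 8 = -2*18 - 8 = -36 - 8 = -44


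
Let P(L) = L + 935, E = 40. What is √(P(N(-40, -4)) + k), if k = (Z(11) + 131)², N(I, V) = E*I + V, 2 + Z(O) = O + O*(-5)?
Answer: 2*√1639 ≈ 80.969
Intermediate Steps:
Z(O) = -2 - 4*O (Z(O) = -2 + (O + O*(-5)) = -2 + (O - 5*O) = -2 - 4*O)
N(I, V) = V + 40*I (N(I, V) = 40*I + V = V + 40*I)
P(L) = 935 + L
k = 7225 (k = ((-2 - 4*11) + 131)² = ((-2 - 44) + 131)² = (-46 + 131)² = 85² = 7225)
√(P(N(-40, -4)) + k) = √((935 + (-4 + 40*(-40))) + 7225) = √((935 + (-4 - 1600)) + 7225) = √((935 - 1604) + 7225) = √(-669 + 7225) = √6556 = 2*√1639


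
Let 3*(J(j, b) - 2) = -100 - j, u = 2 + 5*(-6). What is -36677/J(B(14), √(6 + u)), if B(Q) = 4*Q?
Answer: 36677/50 ≈ 733.54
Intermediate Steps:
u = -28 (u = 2 - 30 = -28)
J(j, b) = -94/3 - j/3 (J(j, b) = 2 + (-100 - j)/3 = 2 + (-100/3 - j/3) = -94/3 - j/3)
-36677/J(B(14), √(6 + u)) = -36677/(-94/3 - 4*14/3) = -36677/(-94/3 - ⅓*56) = -36677/(-94/3 - 56/3) = -36677/(-50) = -36677*(-1/50) = 36677/50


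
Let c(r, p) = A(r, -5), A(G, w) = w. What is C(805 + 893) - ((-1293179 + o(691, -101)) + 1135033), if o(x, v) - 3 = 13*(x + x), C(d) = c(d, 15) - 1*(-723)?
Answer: 140895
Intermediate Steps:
c(r, p) = -5
C(d) = 718 (C(d) = -5 - 1*(-723) = -5 + 723 = 718)
o(x, v) = 3 + 26*x (o(x, v) = 3 + 13*(x + x) = 3 + 13*(2*x) = 3 + 26*x)
C(805 + 893) - ((-1293179 + o(691, -101)) + 1135033) = 718 - ((-1293179 + (3 + 26*691)) + 1135033) = 718 - ((-1293179 + (3 + 17966)) + 1135033) = 718 - ((-1293179 + 17969) + 1135033) = 718 - (-1275210 + 1135033) = 718 - 1*(-140177) = 718 + 140177 = 140895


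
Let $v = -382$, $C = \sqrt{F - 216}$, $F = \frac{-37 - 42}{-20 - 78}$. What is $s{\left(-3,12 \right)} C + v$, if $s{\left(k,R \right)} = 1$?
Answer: $-382 + \frac{i \sqrt{42178}}{14} \approx -382.0 + 14.669 i$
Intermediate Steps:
$F = \frac{79}{98}$ ($F = - \frac{79}{-98} = \left(-79\right) \left(- \frac{1}{98}\right) = \frac{79}{98} \approx 0.80612$)
$C = \frac{i \sqrt{42178}}{14}$ ($C = \sqrt{\frac{79}{98} - 216} = \sqrt{- \frac{21089}{98}} = \frac{i \sqrt{42178}}{14} \approx 14.669 i$)
$s{\left(-3,12 \right)} C + v = 1 \frac{i \sqrt{42178}}{14} - 382 = \frac{i \sqrt{42178}}{14} - 382 = -382 + \frac{i \sqrt{42178}}{14}$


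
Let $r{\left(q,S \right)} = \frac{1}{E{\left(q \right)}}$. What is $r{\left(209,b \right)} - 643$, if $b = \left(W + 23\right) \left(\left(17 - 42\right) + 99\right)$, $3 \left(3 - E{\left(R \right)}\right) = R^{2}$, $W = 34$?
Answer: $- \frac{28081099}{43672} \approx -643.0$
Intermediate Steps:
$E{\left(R \right)} = 3 - \frac{R^{2}}{3}$
$b = 4218$ ($b = \left(34 + 23\right) \left(\left(17 - 42\right) + 99\right) = 57 \left(-25 + 99\right) = 57 \cdot 74 = 4218$)
$r{\left(q,S \right)} = \frac{1}{3 - \frac{q^{2}}{3}}$
$r{\left(209,b \right)} - 643 = - \frac{3}{-9 + 209^{2}} - 643 = - \frac{3}{-9 + 43681} - 643 = - \frac{3}{43672} - 643 = - \frac{28081099}{43672}$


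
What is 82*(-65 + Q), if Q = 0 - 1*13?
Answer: -6396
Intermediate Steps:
Q = -13 (Q = 0 - 13 = -13)
82*(-65 + Q) = 82*(-65 - 13) = 82*(-78) = -6396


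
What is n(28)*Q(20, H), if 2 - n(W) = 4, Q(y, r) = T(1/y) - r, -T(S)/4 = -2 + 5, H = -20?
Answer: -16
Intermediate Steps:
T(S) = -12 (T(S) = -4*(-2 + 5) = -4*3 = -12)
Q(y, r) = -12 - r
n(W) = -2 (n(W) = 2 - 1*4 = 2 - 4 = -2)
n(28)*Q(20, H) = -2*(-12 - 1*(-20)) = -2*(-12 + 20) = -2*8 = -16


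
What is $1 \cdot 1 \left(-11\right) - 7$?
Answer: $-18$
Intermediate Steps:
$1 \cdot 1 \left(-11\right) - 7 = 1 \left(-11\right) - 7 = -11 - 7 = -18$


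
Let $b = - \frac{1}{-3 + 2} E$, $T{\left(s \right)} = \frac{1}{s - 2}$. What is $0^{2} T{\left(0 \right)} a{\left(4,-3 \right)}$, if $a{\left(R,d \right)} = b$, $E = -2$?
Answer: $0$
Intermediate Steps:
$T{\left(s \right)} = \frac{1}{-2 + s}$
$b = -2$ ($b = - \frac{1}{-3 + 2} \left(-2\right) = - \frac{1}{-1} \left(-2\right) = \left(-1\right) \left(-1\right) \left(-2\right) = 1 \left(-2\right) = -2$)
$a{\left(R,d \right)} = -2$
$0^{2} T{\left(0 \right)} a{\left(4,-3 \right)} = \frac{0^{2}}{-2 + 0} \left(-2\right) = \frac{0}{-2} \left(-2\right) = 0 \left(- \frac{1}{2}\right) \left(-2\right) = 0 \left(-2\right) = 0$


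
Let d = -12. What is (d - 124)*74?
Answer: -10064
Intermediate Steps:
(d - 124)*74 = (-12 - 124)*74 = -136*74 = -10064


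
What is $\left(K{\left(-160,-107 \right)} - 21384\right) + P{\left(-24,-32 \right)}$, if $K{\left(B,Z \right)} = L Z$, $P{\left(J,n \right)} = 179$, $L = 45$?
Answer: $-26020$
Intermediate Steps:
$K{\left(B,Z \right)} = 45 Z$
$\left(K{\left(-160,-107 \right)} - 21384\right) + P{\left(-24,-32 \right)} = \left(45 \left(-107\right) - 21384\right) + 179 = \left(-4815 - 21384\right) + 179 = -26199 + 179 = -26020$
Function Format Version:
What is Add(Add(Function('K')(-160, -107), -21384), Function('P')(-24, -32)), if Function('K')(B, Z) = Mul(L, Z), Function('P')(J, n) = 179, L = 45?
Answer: -26020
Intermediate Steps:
Function('K')(B, Z) = Mul(45, Z)
Add(Add(Function('K')(-160, -107), -21384), Function('P')(-24, -32)) = Add(Add(Mul(45, -107), -21384), 179) = Add(Add(-4815, -21384), 179) = Add(-26199, 179) = -26020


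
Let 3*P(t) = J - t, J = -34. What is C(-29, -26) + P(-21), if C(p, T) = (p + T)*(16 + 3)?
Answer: -3148/3 ≈ -1049.3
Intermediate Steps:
C(p, T) = 19*T + 19*p (C(p, T) = (T + p)*19 = 19*T + 19*p)
P(t) = -34/3 - t/3 (P(t) = (-34 - t)/3 = -34/3 - t/3)
C(-29, -26) + P(-21) = (19*(-26) + 19*(-29)) + (-34/3 - 1/3*(-21)) = (-494 - 551) + (-34/3 + 7) = -1045 - 13/3 = -3148/3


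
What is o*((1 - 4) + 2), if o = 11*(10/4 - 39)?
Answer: 803/2 ≈ 401.50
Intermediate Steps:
o = -803/2 (o = 11*(10*(¼) - 39) = 11*(5/2 - 39) = 11*(-73/2) = -803/2 ≈ -401.50)
o*((1 - 4) + 2) = -803*((1 - 4) + 2)/2 = -803*(-3 + 2)/2 = -803/2*(-1) = 803/2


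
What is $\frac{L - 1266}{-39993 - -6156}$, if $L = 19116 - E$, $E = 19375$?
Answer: $\frac{1525}{33837} \approx 0.045069$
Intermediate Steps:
$L = -259$ ($L = 19116 - 19375 = -259$)
$\frac{L - 1266}{-39993 - -6156} = \frac{-259 - 1266}{-39993 - -6156} = - \frac{1525}{-39993 + 6156} = - \frac{1525}{-33837} = \left(-1525\right) \left(- \frac{1}{33837}\right) = \frac{1525}{33837}$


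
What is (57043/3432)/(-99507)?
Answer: -57043/341508024 ≈ -0.00016703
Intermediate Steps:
(57043/3432)/(-99507) = (57043*(1/3432))*(-1/99507) = (57043/3432)*(-1/99507) = -57043/341508024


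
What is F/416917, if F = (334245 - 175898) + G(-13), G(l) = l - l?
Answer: 158347/416917 ≈ 0.37980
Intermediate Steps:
G(l) = 0
F = 158347 (F = (334245 - 175898) + 0 = 158347 + 0 = 158347)
F/416917 = 158347/416917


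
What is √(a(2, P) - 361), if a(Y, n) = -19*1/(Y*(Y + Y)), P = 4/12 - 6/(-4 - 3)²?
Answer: 3*I*√646/4 ≈ 19.062*I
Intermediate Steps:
P = 31/147 (P = 4*(1/12) - 6/((-7)²) = ⅓ - 6/49 = 31/147 ≈ 0.21088)
a(Y, n) = -19/(2*Y²) (a(Y, n) = -19*1/(2*Y²) = -19/(2*Y²))
√(a(2, P) - 361) = √(-19/2/2² - 361) = √(-19/2*¼ - 361) = √(-19/8 - 361) = √(-2907/8) = 3*I*√646/4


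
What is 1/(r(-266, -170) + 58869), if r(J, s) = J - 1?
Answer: 1/58602 ≈ 1.7064e-5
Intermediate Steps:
r(J, s) = -1 + J
1/(r(-266, -170) + 58869) = 1/((-1 - 266) + 58869) = 1/(-267 + 58869) = 1/58602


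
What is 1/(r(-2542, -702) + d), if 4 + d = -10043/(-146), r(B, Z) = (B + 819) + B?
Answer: -146/613231 ≈ -0.00023808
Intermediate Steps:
r(B, Z) = 819 + 2*B (r(B, Z) = (819 + B) + B = 819 + 2*B)
d = 9459/146 (d = -4 - 10043/(-146) = -4 - 1/146*(-10043) = -4 + 10043/146 = 9459/146 ≈ 64.788)
1/(r(-2542, -702) + d) = 1/((819 + 2*(-2542)) + 9459/146) = 1/((819 - 5084) + 9459/146) = 1/(-4265 + 9459/146) = 1/(-613231/146) = -146/613231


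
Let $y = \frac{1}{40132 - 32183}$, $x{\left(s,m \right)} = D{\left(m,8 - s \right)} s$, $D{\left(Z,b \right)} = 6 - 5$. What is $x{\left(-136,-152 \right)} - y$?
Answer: $- \frac{1081065}{7949} \approx -136.0$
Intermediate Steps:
$D{\left(Z,b \right)} = 1$
$x{\left(s,m \right)} = s$ ($x{\left(s,m \right)} = 1 s = s$)
$y = \frac{1}{7949} \approx 0.0001258$
$x{\left(-136,-152 \right)} - y = -136 - \frac{1}{7949} = - \frac{1081065}{7949}$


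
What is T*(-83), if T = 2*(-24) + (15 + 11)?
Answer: 1826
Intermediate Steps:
T = -22 (T = -48 + 26 = -22)
T*(-83) = -22*(-83) = 1826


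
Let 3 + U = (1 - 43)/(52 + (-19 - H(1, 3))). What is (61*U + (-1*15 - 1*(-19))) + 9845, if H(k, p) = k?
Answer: 153375/16 ≈ 9585.9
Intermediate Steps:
U = -69/16 (U = -3 + (1 - 43)/(52 + (-19 - 1*1)) = -3 - 42/(52 + (-19 - 1)) = -3 - 42/(52 - 20) = -3 - 42/32 = -3 - 42*1/32 = -3 - 21/16 = -69/16 ≈ -4.3125)
(61*U + (-1*15 - 1*(-19))) + 9845 = (61*(-69/16) + (-1*15 - 1*(-19))) + 9845 = (-4209/16 + (-15 + 19)) + 9845 = (-4209/16 + 4) + 9845 = -4145/16 + 9845 = 153375/16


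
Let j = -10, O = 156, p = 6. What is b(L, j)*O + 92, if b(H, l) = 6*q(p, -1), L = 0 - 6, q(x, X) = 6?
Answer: 5708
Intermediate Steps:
L = -6
b(H, l) = 36 (b(H, l) = 6*6 = 36)
b(L, j)*O + 92 = 36*156 + 92 = 5616 + 92 = 5708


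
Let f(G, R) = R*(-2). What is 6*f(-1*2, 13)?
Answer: -156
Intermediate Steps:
f(G, R) = -2*R
6*f(-1*2, 13) = 6*(-2*13) = 6*(-26) = -156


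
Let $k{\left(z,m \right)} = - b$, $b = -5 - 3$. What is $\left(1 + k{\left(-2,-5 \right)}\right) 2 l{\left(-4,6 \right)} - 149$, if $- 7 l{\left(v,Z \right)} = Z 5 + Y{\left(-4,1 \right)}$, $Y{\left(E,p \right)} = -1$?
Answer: $- \frac{1565}{7} \approx -223.57$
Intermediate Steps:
$b = -8$
$k{\left(z,m \right)} = 8$ ($k{\left(z,m \right)} = \left(-1\right) \left(-8\right) = 8$)
$l{\left(v,Z \right)} = \frac{1}{7} - \frac{5 Z}{7}$ ($l{\left(v,Z \right)} = - \frac{Z 5 - 1}{7} = - \frac{5 Z - 1}{7} = - \frac{-1 + 5 Z}{7} = \frac{1}{7} - \frac{5 Z}{7}$)
$\left(1 + k{\left(-2,-5 \right)}\right) 2 l{\left(-4,6 \right)} - 149 = \left(1 + 8\right) 2 \left(\frac{1}{7} - \frac{30}{7}\right) - 149 = 9 \cdot 2 \left(\frac{1}{7} - \frac{30}{7}\right) - 149 = 18 \left(- \frac{29}{7}\right) - 149 = - \frac{522}{7} - 149 = - \frac{1565}{7}$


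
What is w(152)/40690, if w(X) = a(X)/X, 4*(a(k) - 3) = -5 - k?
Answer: -29/4947904 ≈ -5.8611e-6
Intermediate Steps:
a(k) = 7/4 - k/4 (a(k) = 3 + (-5 - k)/4 = 3 + (-5/4 - k/4) = 7/4 - k/4)
w(X) = (7/4 - X/4)/X
w(152)/40690 = ((¼)*(7 - 1*152)/152)/40690 = ((¼)*(1/152)*(7 - 152))*(1/40690) = ((¼)*(1/152)*(-145))*(1/40690) = -145/608*1/40690 = -29/4947904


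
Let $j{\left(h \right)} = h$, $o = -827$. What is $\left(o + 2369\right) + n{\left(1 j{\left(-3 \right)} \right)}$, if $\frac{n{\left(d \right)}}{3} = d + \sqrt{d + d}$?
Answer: $1533 + 3 i \sqrt{6} \approx 1533.0 + 7.3485 i$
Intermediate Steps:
$n{\left(d \right)} = 3 d + 3 \sqrt{2} \sqrt{d}$ ($n{\left(d \right)} = 3 \left(d + \sqrt{d + d}\right) = 3 \left(d + \sqrt{2 d}\right) = 3 \left(d + \sqrt{2} \sqrt{d}\right) = 3 d + 3 \sqrt{2} \sqrt{d}$)
$\left(o + 2369\right) + n{\left(1 j{\left(-3 \right)} \right)} = \left(-827 + 2369\right) + \left(3 \cdot 1 \left(-3\right) + 3 \sqrt{2} \sqrt{1 \left(-3\right)}\right) = 1542 + \left(3 \left(-3\right) + 3 \sqrt{2} \sqrt{-3}\right) = 1542 - \left(9 - 3 \sqrt{2} i \sqrt{3}\right) = 1542 - \left(9 - 3 i \sqrt{6}\right) = 1533 + 3 i \sqrt{6}$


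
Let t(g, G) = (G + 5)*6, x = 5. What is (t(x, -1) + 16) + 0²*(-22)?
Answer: 40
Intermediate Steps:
t(g, G) = 30 + 6*G (t(g, G) = (5 + G)*6 = 30 + 6*G)
(t(x, -1) + 16) + 0²*(-22) = ((30 + 6*(-1)) + 16) + 0²*(-22) = ((30 - 6) + 16) + 0*(-22) = (24 + 16) + 0 = 40 + 0 = 40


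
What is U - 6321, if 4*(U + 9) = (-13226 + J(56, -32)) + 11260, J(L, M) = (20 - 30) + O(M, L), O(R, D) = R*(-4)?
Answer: -6792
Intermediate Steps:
O(R, D) = -4*R
J(L, M) = -10 - 4*M (J(L, M) = (20 - 30) - 4*M = -10 - 4*M)
U = -471 (U = -9 + ((-13226 + (-10 - 4*(-32))) + 11260)/4 = -9 + ((-13226 + (-10 + 128)) + 11260)/4 = -9 + ((-13226 + 118) + 11260)/4 = -9 + (-13108 + 11260)/4 = -9 + (¼)*(-1848) = -9 - 462 = -471)
U - 6321 = -471 - 6321 = -6792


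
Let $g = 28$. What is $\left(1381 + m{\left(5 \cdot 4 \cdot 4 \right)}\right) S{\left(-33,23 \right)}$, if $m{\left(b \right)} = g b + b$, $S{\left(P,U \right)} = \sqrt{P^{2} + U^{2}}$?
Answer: $3701 \sqrt{1618} \approx 1.4887 \cdot 10^{5}$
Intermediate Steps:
$m{\left(b \right)} = 29 b$ ($m{\left(b \right)} = 28 b + b = 29 b$)
$\left(1381 + m{\left(5 \cdot 4 \cdot 4 \right)}\right) S{\left(-33,23 \right)} = \left(1381 + 29 \cdot 5 \cdot 4 \cdot 4\right) \sqrt{\left(-33\right)^{2} + 23^{2}} = \left(1381 + 29 \cdot 20 \cdot 4\right) \sqrt{1089 + 529} = \left(1381 + 29 \cdot 80\right) \sqrt{1618} = \left(1381 + 2320\right) \sqrt{1618} = 3701 \sqrt{1618}$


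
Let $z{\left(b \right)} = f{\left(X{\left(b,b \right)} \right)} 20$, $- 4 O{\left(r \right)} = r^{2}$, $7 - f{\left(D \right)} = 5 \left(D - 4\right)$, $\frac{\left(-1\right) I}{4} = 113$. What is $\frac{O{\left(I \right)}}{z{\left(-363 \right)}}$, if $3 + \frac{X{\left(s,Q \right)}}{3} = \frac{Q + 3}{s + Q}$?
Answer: $- \frac{1545049}{39060} \approx -39.556$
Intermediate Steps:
$X{\left(s,Q \right)} = -9 + \frac{3 \left(3 + Q\right)}{Q + s}$ ($X{\left(s,Q \right)} = -9 + 3 \frac{Q + 3}{s + Q} = -9 + 3 \frac{3 + Q}{Q + s} = -9 + \frac{3 \left(3 + Q\right)}{Q + s}$)
$I = -452$ ($I = \left(-4\right) 113 = -452$)
$f{\left(D \right)} = 27 - 5 D$ ($f{\left(D \right)} = 7 - 5 \left(D - 4\right) = 7 - 5 \left(-4 + D\right) = 7 - \left(-20 + 5 D\right) = 27 - 5 D$)
$O{\left(r \right)} = - \frac{r^{2}}{4}$
$z{\left(b \right)} = 540 - \frac{150 \left(3 - 5 b\right)}{b}$ ($z{\left(b \right)} = \left(27 - 5 \frac{3 \left(3 - 3 b - 2 b\right)}{b + b}\right) 20 = \left(27 - 5 \frac{3 \left(3 - 5 b\right)}{2 b}\right) 20 = \left(27 - \frac{15 \left(3 - 5 b\right)}{2 b}\right) 20 = 540 - \frac{150 \left(3 - 5 b\right)}{b}$)
$\frac{O{\left(I \right)}}{z{\left(-363 \right)}} = \frac{\left(- \frac{1}{4}\right) \left(-452\right)^{2}}{1290 - \frac{450}{-363}} = \frac{\left(- \frac{1}{4}\right) 204304}{1290 - - \frac{150}{121}} = - \frac{51076}{1290 + \frac{150}{121}} = - \frac{51076}{\frac{156240}{121}} = \left(-51076\right) \frac{121}{156240} = - \frac{1545049}{39060}$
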